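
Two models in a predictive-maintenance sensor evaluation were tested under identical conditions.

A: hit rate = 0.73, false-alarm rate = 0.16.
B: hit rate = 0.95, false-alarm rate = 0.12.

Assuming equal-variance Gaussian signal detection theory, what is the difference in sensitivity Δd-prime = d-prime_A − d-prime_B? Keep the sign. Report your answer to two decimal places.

Δd-prime = -1.21

A: z(0.73) = 0.613, z(0.16) = -0.994, d' = 1.607
B: z(0.95) = 1.645, z(0.12) = -1.175, d' = 2.820
Δd' = d'_A − d'_B = 1.607 − 2.820 = -1.213
B has the higher sensitivity.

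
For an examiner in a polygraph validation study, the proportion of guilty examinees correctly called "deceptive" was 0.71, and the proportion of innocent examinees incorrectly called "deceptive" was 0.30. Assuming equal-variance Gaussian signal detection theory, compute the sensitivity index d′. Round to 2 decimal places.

z(0.71) = 0.5534, z(0.30) = -0.5244
d' = z(H) − z(FA) = 0.5534 − (-0.5244) = 1.0778

d′ = 1.08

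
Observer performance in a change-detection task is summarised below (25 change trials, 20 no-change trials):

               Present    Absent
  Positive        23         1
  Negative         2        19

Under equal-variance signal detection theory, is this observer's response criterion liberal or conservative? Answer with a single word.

conservative

z(H) = 1.405, z(FA) = -1.645
c = −½·(z(H) + z(FA)) = 0.120
c > 0 → conservative criterion (biased toward responding “no”).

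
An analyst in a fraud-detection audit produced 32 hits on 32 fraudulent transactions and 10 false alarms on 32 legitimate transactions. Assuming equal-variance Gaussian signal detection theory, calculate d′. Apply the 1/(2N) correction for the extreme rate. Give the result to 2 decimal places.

The hit rate is 32/32 = 1, so apply the 1/(2N) correction: H → 1 − 1/(2·32) = 0.98438.
z(H) = z(0.98438) = 2.154
z(FA) = z(0.31250) = -0.489
d' = 2.154 − (-0.489) = 2.643

d′ = 2.64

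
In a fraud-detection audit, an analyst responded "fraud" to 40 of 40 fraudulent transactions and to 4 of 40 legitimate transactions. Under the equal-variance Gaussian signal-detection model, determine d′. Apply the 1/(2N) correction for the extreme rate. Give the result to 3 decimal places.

The hit rate is 40/40 = 1, so apply the 1/(2N) correction: H → 1 − 1/(2·40) = 0.98750.
z(H) = z(0.98750) = 2.2414
z(FA) = z(0.10000) = -1.2816
d' = 2.2414 − (-1.2816) = 3.5230

d′ = 3.523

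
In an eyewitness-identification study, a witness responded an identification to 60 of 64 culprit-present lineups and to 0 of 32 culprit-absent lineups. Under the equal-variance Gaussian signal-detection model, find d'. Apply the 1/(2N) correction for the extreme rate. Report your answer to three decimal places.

d' = 3.688

The false-alarm rate is 0/32 = 0, so apply the 1/(2N) correction: FA → 1/(2·32) = 0.01562.
z(H) = z(0.93750) = 1.5341
z(FA) = z(0.01562) = -2.1540
d' = 1.5341 − (-2.1540) = 3.6881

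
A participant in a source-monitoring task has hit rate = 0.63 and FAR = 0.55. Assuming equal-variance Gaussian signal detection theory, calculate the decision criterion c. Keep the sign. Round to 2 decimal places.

Φ⁻¹(H) = Φ⁻¹(0.63) = 0.3319
Φ⁻¹(FA) = Φ⁻¹(0.55) = 0.1257
c = −½·[z(H) + z(FA)] = −0.5 × (0.3319 + 0.1257) = -0.2288
c < 0: the participant has a liberal response bias.

c = -0.23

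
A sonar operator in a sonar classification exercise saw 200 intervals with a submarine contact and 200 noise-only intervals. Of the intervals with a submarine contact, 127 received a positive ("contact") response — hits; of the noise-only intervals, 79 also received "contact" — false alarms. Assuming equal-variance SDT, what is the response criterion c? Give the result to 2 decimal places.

c = -0.04

H = 127/200 = 0.6350
FA = 79/200 = 0.3950
z(H) = z(0.6350) = 0.3451
z(FA) = z(0.3950) = -0.2663
c = −½·[z(H) + z(FA)] = −0.5 × (0.3451 + (-0.2663)) = -0.0394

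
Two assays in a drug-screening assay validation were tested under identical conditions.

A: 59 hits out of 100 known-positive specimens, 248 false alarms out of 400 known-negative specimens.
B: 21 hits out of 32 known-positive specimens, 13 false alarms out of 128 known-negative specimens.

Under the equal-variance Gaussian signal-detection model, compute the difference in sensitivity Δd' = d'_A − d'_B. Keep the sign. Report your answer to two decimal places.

Δd' = -1.75

A: z(0.5900) = 0.228, z(0.6200) = 0.305, d' = -0.077
B: z(0.6562) = 0.402, z(0.1016) = -1.272, d' = 1.674
Δd' = d'_A − d'_B = -0.077 − 1.674 = -1.751
B has the higher sensitivity.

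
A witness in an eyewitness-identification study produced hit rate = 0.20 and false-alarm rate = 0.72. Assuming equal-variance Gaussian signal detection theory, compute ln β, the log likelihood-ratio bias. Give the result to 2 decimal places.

z(0.20) = -0.842, z(0.72) = 0.583
ln β = −½·[z(H)² − z(FA)²] = −0.5 × (0.709 − 0.340) = -0.1845

ln β = -0.18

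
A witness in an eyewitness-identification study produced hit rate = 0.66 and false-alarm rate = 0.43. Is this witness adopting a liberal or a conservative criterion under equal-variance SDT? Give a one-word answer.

z(H) = 0.412, z(FA) = -0.176
c = −½·(z(H) + z(FA)) = -0.118
c < 0 → liberal criterion (biased toward responding “yes”).

liberal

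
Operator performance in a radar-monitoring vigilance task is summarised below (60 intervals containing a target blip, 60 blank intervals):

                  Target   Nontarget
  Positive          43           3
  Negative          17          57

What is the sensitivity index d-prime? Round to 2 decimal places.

d-prime = 2.22

H = 43/60 = 0.7167
FA = 3/60 = 0.0500
z(H) = z(0.7167) = 0.573
z(FA) = z(0.0500) = -1.645
d' = z(H) − z(FA) = 0.573 − (-1.645) = 2.218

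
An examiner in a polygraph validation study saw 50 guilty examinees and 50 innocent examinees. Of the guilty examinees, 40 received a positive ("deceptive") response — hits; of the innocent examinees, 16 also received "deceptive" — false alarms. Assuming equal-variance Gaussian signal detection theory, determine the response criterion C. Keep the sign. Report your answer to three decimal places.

C = -0.187

H = 40/50 = 0.8000
FA = 16/50 = 0.3200
z(H) = z(0.8000) = 0.8416
z(FA) = z(0.3200) = -0.4677
c = −½·[z(H) + z(FA)] = −0.5 × (0.8416 + (-0.4677)) = -0.18695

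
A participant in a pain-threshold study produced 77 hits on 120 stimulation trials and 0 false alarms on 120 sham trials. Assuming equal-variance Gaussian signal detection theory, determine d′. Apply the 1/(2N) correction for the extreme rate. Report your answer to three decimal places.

The false-alarm rate is 0/120 = 0, so apply the 1/(2N) correction: FA → 1/(2·120) = 0.00417.
z(H) = z(0.64167) = 0.3629
z(FA) = z(0.00417) = -2.6380
d' = 0.3629 − (-2.6380) = 3.0009

d′ = 3.001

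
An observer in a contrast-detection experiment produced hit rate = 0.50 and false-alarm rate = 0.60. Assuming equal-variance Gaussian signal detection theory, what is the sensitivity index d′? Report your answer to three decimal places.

d′ = -0.253

Φ⁻¹(H) = Φ⁻¹(0.50) = 0.0000
Φ⁻¹(FA) = Φ⁻¹(0.60) = 0.2533
d' = z(H) − z(FA) = 0.0000 − 0.2533 = -0.2533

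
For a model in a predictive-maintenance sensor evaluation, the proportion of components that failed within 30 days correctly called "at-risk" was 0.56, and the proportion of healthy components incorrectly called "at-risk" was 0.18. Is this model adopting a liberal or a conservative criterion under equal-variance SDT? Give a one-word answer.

conservative

z(H) = 0.151, z(FA) = -0.915
c = −½·(z(H) + z(FA)) = 0.382
c > 0 → conservative criterion (biased toward responding “no”).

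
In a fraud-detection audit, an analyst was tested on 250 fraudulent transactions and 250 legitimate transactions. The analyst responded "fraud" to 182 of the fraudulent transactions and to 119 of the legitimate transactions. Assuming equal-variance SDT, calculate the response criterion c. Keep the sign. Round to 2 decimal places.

H = 182/250 = 0.7280
FA = 119/250 = 0.4760
Φ⁻¹(0.7280) = 0.607, Φ⁻¹(0.4760) = -0.060
c = −½·[z(H) + z(FA)] = −0.5 × (0.607 + (-0.060)) = -0.2735
c < 0: the analyst has a liberal response bias.

c = -0.27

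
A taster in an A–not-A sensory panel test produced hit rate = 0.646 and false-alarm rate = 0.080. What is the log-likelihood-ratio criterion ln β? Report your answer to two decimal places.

z(H) = 0.375
z(FA) = -1.405
ln β = −½·[z(H)² − z(FA)²] = −0.5 × (0.141 − 1.974) = 0.9165

ln β = 0.92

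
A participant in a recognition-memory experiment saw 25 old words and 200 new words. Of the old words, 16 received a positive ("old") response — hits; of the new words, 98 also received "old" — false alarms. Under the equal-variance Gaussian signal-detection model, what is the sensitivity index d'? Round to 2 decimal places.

d' = 0.38

H = 16/25 = 0.6400
FA = 98/200 = 0.4900
z(H) = 0.358
z(FA) = -0.025
d' = z(H) − z(FA) = 0.358 − (-0.025) = 0.383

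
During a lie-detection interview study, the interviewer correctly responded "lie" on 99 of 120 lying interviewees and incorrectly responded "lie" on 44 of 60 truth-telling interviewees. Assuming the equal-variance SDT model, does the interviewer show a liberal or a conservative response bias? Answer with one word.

z(H) = 0.935, z(FA) = 0.623
c = −½·(z(H) + z(FA)) = -0.779
c < 0 → liberal criterion (biased toward responding “yes”).

liberal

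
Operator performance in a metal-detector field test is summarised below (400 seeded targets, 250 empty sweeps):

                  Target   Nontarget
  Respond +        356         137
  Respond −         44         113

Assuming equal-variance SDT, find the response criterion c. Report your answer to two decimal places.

H = 356/400 = 0.8900
FA = 137/250 = 0.5480
z(H) = z(0.8900) = 1.2265
z(FA) = z(0.5480) = 0.1206
c = −½·[z(H) + z(FA)] = −0.5 × (1.2265 + 0.1206) = -0.67355
c < 0: the operator has a liberal response bias.

c = -0.67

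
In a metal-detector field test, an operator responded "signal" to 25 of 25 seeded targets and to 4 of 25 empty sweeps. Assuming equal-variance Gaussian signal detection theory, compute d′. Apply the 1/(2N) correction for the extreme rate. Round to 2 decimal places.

The hit rate is 25/25 = 1, so apply the 1/(2N) correction: H → 1 − 1/(2·25) = 0.98000.
z(H) = z(0.98000) = 2.054
z(FA) = z(0.16000) = -0.994
d' = 2.054 − (-0.994) = 3.048

d′ = 3.05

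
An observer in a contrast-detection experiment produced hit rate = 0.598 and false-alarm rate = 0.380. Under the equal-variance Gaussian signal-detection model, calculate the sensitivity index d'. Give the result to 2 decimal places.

Φ⁻¹(H) = Φ⁻¹(0.598) = 0.248
Φ⁻¹(FA) = Φ⁻¹(0.380) = -0.305
d' = z(H) − z(FA) = 0.248 − (-0.305) = 0.553

d' = 0.55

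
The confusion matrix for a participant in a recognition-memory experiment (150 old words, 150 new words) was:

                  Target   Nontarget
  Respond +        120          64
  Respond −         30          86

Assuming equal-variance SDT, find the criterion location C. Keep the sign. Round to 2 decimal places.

H = 120/150 = 0.8000
FA = 64/150 = 0.4267
Φ⁻¹(H) = Φ⁻¹(0.8000) = 0.842
Φ⁻¹(FA) = Φ⁻¹(0.4267) = -0.185
c = −½·[z(H) + z(FA)] = −0.5 × (0.842 + (-0.185)) = -0.3285
c < 0: the participant has a liberal response bias.

C = -0.33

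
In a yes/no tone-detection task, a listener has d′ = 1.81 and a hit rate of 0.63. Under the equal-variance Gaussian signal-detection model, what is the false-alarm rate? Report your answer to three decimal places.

false-alarm rate = 0.070

z(hit rate) = z(0.63) = 0.3319
z(FA) = z(H) − d' = 0.3319 − 1.81 = -1.4781
false-alarm rate = Φ(-1.4781) = 0.0697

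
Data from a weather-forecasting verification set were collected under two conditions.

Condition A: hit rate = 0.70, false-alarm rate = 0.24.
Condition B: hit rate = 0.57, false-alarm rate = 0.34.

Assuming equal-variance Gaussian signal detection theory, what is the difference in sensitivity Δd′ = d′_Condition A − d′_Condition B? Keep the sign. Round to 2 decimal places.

Condition A: z(0.70) = 0.524, z(0.24) = -0.706, d' = 1.230
Condition B: z(0.57) = 0.176, z(0.34) = -0.412, d' = 0.588
Δd' = d'_Condition A − d'_Condition B = 1.230 − 0.588 = 0.642
Condition A has the higher sensitivity.

Δd′ = 0.64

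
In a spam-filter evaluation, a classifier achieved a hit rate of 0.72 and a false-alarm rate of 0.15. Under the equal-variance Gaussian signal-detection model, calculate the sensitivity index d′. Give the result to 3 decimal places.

z(H) = z(0.72) = 0.5828
z(FA) = z(0.15) = -1.0364
d' = z(H) − z(FA) = 0.5828 − (-1.0364) = 1.6192

d′ = 1.619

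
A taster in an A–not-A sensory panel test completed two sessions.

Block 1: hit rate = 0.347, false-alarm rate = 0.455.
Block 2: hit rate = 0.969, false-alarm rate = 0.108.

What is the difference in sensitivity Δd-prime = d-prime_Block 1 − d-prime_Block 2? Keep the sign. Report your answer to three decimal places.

Δd-prime = -3.384

Block 1: z(0.347) = -0.3934, z(0.455) = -0.1130, d' = -0.2804
Block 2: z(0.969) = 1.8663, z(0.108) = -1.2372, d' = 3.1035
Δd' = d'_Block 1 − d'_Block 2 = -0.2804 − 3.1035 = -3.3839
Block 2 has the higher sensitivity.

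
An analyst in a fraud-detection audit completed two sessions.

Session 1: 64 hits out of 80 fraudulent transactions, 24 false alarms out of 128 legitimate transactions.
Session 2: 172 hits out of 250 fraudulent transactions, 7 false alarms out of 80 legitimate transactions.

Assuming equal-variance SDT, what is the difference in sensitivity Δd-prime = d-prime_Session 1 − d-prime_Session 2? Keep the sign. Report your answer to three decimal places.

Session 1: z(0.8000) = 0.8416, z(0.1875) = -0.8871, d' = 1.7287
Session 2: z(0.6880) = 0.4902, z(0.0875) = -1.3563, d' = 1.8465
Δd' = d'_Session 1 − d'_Session 2 = 1.7287 − 1.8465 = -0.1178
Session 2 has the higher sensitivity.

Δd-prime = -0.118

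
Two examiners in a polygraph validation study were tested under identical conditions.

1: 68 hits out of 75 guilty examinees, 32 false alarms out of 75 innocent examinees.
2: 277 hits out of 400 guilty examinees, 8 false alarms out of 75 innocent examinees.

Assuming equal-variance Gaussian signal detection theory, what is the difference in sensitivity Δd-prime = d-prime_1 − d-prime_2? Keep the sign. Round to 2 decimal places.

1: z(0.9067) = 1.321, z(0.4267) = -0.185, d' = 1.506
2: z(0.6925) = 0.503, z(0.1067) = -1.244, d' = 1.747
Δd' = d'_1 − d'_2 = 1.506 − 1.747 = -0.241
2 has the higher sensitivity.

Δd-prime = -0.24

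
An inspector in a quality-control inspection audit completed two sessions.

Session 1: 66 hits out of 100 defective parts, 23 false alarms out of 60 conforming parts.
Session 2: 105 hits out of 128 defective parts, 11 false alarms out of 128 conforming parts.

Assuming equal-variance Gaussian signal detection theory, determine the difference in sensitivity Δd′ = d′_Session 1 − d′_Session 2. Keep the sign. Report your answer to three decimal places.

Session 1: z(0.6600) = 0.4125, z(0.3833) = -0.2968, d' = 0.7093
Session 2: z(0.8203) = 0.9165, z(0.0859) = -1.3664, d' = 2.2829
Δd' = d'_Session 1 − d'_Session 2 = 0.7093 − 2.2829 = -1.5736
Session 2 has the higher sensitivity.

Δd′ = -1.574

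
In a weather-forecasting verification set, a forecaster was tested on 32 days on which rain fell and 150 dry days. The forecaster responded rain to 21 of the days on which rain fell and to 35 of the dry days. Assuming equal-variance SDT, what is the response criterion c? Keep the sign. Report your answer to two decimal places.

c = 0.16

H = 21/32 = 0.6562
FA = 35/150 = 0.2333
z(H) = z(0.6562) = 0.4021
z(FA) = z(0.2333) = -0.7280
c = −½·[z(H) + z(FA)] = −0.5 × (0.4021 + (-0.7280)) = 0.16295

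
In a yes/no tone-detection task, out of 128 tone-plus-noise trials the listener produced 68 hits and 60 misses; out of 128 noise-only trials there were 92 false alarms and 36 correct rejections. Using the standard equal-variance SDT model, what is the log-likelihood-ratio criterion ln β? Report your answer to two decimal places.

ln β = 0.16

H = 68/128 = 0.5312
FA = 92/128 = 0.7188
Φ⁻¹(H) = Φ⁻¹(0.5312) = 0.078
Φ⁻¹(FA) = Φ⁻¹(0.7188) = 0.579
ln β = −½·[z(H)² − z(FA)²] = −0.5 × (0.006 − 0.335) = 0.1645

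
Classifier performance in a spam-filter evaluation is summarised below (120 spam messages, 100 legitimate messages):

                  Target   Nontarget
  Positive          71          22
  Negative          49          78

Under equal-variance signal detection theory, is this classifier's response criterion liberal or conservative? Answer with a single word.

z(H) = 0.232, z(FA) = -0.772
c = −½·(z(H) + z(FA)) = 0.270
c > 0 → conservative criterion (biased toward responding “no”).

conservative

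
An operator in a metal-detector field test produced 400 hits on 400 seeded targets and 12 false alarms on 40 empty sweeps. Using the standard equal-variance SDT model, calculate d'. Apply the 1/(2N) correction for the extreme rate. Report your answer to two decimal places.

d' = 3.55

The hit rate is 400/400 = 1, so apply the 1/(2N) correction: H → 1 − 1/(2·400) = 0.99875.
z(H) = z(0.99875) = 3.023
z(FA) = z(0.30000) = -0.524
d' = 3.023 − (-0.524) = 3.547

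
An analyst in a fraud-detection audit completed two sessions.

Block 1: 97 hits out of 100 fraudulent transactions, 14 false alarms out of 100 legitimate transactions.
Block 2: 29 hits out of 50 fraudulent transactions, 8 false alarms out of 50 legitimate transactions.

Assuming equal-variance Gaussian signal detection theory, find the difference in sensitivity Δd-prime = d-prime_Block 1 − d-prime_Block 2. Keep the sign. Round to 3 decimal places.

Δd-prime = 1.765

Block 1: z(0.9700) = 1.8808, z(0.1400) = -1.0803, d' = 2.9611
Block 2: z(0.5800) = 0.2019, z(0.1600) = -0.9945, d' = 1.1964
Δd' = d'_Block 1 − d'_Block 2 = 2.9611 − 1.1964 = 1.7647
Block 1 has the higher sensitivity.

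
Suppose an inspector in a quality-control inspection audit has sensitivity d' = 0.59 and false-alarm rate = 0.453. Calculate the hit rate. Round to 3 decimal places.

hit rate = 0.682

z(false-alarm rate) = z(0.453) = -0.1181
z(H) = z(FA) + d' = -0.1181 + 0.59 = 0.4719
hit rate = Φ(0.4719) = 0.6815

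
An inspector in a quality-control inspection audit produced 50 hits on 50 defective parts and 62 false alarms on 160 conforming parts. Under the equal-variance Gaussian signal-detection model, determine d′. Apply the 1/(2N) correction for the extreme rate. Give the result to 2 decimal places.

The hit rate is 50/50 = 1, so apply the 1/(2N) correction: H → 1 − 1/(2·50) = 0.99000.
z(H) = z(0.99000) = 2.326
z(FA) = z(0.38750) = -0.286
d' = 2.326 − (-0.286) = 2.612

d′ = 2.61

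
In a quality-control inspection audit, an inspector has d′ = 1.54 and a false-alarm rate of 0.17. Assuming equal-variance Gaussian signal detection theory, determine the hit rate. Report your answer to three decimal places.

z(false-alarm rate) = z(0.17) = -0.9542
z(H) = z(FA) + d' = -0.9542 + 1.54 = 0.5858
hit rate = Φ(0.5858) = 0.7210

hit rate = 0.721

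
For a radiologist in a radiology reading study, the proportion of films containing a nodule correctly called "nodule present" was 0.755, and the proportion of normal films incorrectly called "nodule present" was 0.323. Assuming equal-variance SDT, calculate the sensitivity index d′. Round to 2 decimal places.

d′ = 1.15

z(H) = 0.690
z(FA) = -0.459
d' = z(H) − z(FA) = 0.690 − (-0.459) = 1.149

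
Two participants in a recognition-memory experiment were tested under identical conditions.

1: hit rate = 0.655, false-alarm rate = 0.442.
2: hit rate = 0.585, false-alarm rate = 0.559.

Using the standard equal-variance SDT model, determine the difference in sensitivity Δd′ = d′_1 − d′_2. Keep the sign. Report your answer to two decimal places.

1: z(0.655) = 0.399, z(0.442) = -0.146, d' = 0.545
2: z(0.585) = 0.215, z(0.559) = 0.148, d' = 0.067
Δd' = d'_1 − d'_2 = 0.545 − 0.067 = 0.478
1 has the higher sensitivity.

Δd′ = 0.48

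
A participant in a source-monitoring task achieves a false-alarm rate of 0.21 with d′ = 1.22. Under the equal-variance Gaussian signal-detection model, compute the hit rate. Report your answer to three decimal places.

hit rate = 0.660

z(false-alarm rate) = z(0.21) = -0.8064
z(H) = z(FA) + d' = -0.8064 + 1.22 = 0.4136
hit rate = Φ(0.4136) = 0.6604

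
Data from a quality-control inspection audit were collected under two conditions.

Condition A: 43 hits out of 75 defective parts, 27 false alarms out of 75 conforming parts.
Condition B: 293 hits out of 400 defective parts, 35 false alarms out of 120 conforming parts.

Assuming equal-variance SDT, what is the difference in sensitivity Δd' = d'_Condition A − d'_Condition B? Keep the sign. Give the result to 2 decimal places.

Δd' = -0.63

Condition A: z(0.5733) = 0.185, z(0.3600) = -0.358, d' = 0.543
Condition B: z(0.7325) = 0.620, z(0.2917) = -0.548, d' = 1.168
Δd' = d'_Condition A − d'_Condition B = 0.543 − 1.168 = -0.625
Condition B has the higher sensitivity.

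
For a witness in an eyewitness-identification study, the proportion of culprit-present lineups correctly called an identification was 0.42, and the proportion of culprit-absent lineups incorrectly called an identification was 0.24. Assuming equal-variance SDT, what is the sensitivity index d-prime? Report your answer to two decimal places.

Φ⁻¹(H) = Φ⁻¹(0.42) = -0.202
Φ⁻¹(FA) = Φ⁻¹(0.24) = -0.706
d' = z(H) − z(FA) = -0.202 − (-0.706) = 0.504

d-prime = 0.50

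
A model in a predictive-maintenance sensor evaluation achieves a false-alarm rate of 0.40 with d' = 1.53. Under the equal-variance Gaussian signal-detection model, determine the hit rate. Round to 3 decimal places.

z(false-alarm rate) = z(0.40) = -0.2533
z(H) = z(FA) + d' = -0.2533 + 1.53 = 1.2767
hit rate = Φ(1.2767) = 0.8991

hit rate = 0.899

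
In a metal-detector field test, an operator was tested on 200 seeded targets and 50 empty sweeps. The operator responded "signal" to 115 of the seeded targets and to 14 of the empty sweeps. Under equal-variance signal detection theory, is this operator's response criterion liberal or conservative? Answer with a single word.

conservative

z(H) = 0.189, z(FA) = -0.583
c = −½·(z(H) + z(FA)) = 0.197
c > 0 → conservative criterion (biased toward responding “no”).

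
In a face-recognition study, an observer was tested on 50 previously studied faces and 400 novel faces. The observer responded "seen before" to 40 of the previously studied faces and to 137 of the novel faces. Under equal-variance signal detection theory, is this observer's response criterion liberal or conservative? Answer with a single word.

liberal

z(H) = 0.842, z(FA) = -0.406
c = −½·(z(H) + z(FA)) = -0.218
c < 0 → liberal criterion (biased toward responding “yes”).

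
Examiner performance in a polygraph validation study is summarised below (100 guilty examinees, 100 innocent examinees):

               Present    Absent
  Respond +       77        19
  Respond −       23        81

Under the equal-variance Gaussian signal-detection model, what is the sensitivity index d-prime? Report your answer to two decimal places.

d-prime = 1.62

H = 77/100 = 0.7700
FA = 19/100 = 0.1900
z(H) = z(0.7700) = 0.7388
z(FA) = z(0.1900) = -0.8779
d' = z(H) − z(FA) = 0.7388 − (-0.8779) = 1.6167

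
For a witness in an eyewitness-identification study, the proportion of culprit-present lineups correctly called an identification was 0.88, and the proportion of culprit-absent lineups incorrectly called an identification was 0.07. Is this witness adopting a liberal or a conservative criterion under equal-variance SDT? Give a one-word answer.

z(H) = 1.175, z(FA) = -1.476
c = −½·(z(H) + z(FA)) = 0.1505
c > 0 → conservative criterion (biased toward responding “no”).

conservative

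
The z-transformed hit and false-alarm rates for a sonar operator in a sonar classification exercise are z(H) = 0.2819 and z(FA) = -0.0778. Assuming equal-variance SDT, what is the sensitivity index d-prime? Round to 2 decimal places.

d' = z(H) − z(FA) = 0.2819 − (-0.0778) = 0.3597

d-prime = 0.36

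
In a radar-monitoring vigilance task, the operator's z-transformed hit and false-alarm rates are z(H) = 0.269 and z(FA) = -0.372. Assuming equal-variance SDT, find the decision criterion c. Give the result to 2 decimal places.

c = 0.05

c = −½·[z(H) + z(FA)] = −½·(0.269 + (-0.372)) = 0.0515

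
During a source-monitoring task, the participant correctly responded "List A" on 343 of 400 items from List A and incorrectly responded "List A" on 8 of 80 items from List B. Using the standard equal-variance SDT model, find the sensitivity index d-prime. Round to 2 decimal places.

H = 343/400 = 0.8575
FA = 8/80 = 0.1000
Φ⁻¹(H) = Φ⁻¹(0.8575) = 1.069
Φ⁻¹(FA) = Φ⁻¹(0.1000) = -1.282
d' = z(H) − z(FA) = 1.069 − (-1.282) = 2.351

d-prime = 2.35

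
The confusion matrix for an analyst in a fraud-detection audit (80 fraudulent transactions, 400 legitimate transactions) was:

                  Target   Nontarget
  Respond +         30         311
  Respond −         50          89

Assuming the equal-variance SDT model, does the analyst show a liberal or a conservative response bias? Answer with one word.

liberal

z(H) = -0.319, z(FA) = 0.764
c = −½·(z(H) + z(FA)) = -0.2225
c < 0 → liberal criterion (biased toward responding “yes”).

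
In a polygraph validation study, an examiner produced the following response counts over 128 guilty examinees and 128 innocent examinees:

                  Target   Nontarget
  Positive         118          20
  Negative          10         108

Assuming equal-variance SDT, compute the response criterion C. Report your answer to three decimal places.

H = 118/128 = 0.9219
FA = 20/128 = 0.1562
Φ⁻¹(H) = Φ⁻¹(0.9219) = 1.4180
Φ⁻¹(FA) = Φ⁻¹(0.1562) = -1.0102
c = −½·[z(H) + z(FA)] = −0.5 × (1.4180 + (-1.0102)) = -0.2039
c < 0: the examiner has a liberal response bias.

C = -0.204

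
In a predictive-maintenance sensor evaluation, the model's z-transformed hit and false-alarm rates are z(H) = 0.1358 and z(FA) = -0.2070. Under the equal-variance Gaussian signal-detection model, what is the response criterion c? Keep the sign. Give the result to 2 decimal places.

c = 0.04

c = −½·[z(H) + z(FA)] = −½·(0.1358 + (-0.2070)) = 0.0356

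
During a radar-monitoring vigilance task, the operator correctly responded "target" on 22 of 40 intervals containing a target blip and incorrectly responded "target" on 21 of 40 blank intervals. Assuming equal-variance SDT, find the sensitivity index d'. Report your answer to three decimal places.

H = 22/40 = 0.5500
FA = 21/40 = 0.5250
Φ⁻¹(0.5500) = 0.1257, Φ⁻¹(0.5250) = 0.0627
d' = z(H) − z(FA) = 0.1257 − 0.0627 = 0.0630

d' = 0.063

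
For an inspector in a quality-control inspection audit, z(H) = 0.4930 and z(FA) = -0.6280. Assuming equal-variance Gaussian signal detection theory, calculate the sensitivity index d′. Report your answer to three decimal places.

d' = z(H) − z(FA) = 0.4930 − (-0.6280) = 1.1210

d′ = 1.121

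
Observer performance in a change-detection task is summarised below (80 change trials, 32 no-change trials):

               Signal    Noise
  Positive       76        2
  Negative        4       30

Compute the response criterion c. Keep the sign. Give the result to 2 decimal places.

c = -0.06

H = 76/80 = 0.9500
FA = 2/32 = 0.0625
z(H) = 1.645
z(FA) = -1.534
c = −½·[z(H) + z(FA)] = −0.5 × (1.645 + (-1.534)) = -0.0555
c < 0: the observer has a liberal response bias.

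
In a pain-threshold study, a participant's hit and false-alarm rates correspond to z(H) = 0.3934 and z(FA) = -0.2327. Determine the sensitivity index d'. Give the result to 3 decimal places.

d' = z(H) − z(FA) = 0.3934 − (-0.2327) = 0.6261

d' = 0.626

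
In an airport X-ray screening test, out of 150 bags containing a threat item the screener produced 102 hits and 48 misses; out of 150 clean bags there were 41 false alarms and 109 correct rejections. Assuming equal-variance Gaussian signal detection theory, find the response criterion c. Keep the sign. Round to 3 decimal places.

c = 0.068

H = 102/150 = 0.6800
FA = 41/150 = 0.2733
z(0.6800) = 0.4677, z(0.2733) = -0.6029
c = −½·[z(H) + z(FA)] = −0.5 × (0.4677 + (-0.6029)) = 0.0676
c > 0: the screener has a conservative response bias.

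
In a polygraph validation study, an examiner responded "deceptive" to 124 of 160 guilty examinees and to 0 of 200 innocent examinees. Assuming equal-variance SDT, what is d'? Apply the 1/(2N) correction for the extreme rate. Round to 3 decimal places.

d' = 3.562

The false-alarm rate is 0/200 = 0, so apply the 1/(2N) correction: FA → 1/(2·200) = 0.00250.
z(H) = z(0.77500) = 0.7554
z(FA) = z(0.00250) = -2.8070
d' = 0.7554 − (-2.8070) = 3.5624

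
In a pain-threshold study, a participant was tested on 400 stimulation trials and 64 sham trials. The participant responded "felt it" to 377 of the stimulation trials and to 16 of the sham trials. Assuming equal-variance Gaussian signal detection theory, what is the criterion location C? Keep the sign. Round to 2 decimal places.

C = -0.45

H = 377/400 = 0.9425
FA = 16/64 = 0.2500
z(0.9425) = 1.576, z(0.2500) = -0.674
c = −½·[z(H) + z(FA)] = −0.5 × (1.576 + (-0.674)) = -0.451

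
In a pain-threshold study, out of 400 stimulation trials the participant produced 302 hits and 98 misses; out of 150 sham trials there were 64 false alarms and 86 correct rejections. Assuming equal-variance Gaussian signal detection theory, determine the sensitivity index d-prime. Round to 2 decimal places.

d-prime = 0.88

H = 302/400 = 0.7550
FA = 64/150 = 0.4267
z(H) = z(0.7550) = 0.690
z(FA) = z(0.4267) = -0.185
d' = z(H) − z(FA) = 0.690 − (-0.185) = 0.875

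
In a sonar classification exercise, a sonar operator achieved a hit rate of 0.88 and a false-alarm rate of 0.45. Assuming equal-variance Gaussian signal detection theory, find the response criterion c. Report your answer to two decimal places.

z(H) = z(0.88) = 1.1750
z(FA) = z(0.45) = -0.1257
c = −½·[z(H) + z(FA)] = −0.5 × (1.1750 + (-0.1257)) = -0.52465

c = -0.52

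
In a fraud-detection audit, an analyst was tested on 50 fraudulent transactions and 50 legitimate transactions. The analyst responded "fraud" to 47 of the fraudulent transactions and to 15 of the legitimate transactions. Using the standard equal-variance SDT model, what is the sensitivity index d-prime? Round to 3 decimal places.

d-prime = 2.079

H = 47/50 = 0.9400
FA = 15/50 = 0.3000
Φ⁻¹(H) = Φ⁻¹(0.9400) = 1.5548
Φ⁻¹(FA) = Φ⁻¹(0.3000) = -0.5244
d' = z(H) − z(FA) = 1.5548 − (-0.5244) = 2.0792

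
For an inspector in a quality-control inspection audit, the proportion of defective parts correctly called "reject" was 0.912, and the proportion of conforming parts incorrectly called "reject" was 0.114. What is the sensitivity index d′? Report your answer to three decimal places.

d′ = 2.559

Φ⁻¹(0.912) = 1.3532, Φ⁻¹(0.114) = -1.2055
d' = z(H) − z(FA) = 1.3532 − (-1.2055) = 2.5587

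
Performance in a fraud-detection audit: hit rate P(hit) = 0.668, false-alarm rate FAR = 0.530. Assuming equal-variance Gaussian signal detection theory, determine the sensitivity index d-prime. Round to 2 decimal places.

Φ⁻¹(H) = 0.434
Φ⁻¹(FA) = 0.075
d' = z(H) − z(FA) = 0.434 − 0.075 = 0.359

d-prime = 0.36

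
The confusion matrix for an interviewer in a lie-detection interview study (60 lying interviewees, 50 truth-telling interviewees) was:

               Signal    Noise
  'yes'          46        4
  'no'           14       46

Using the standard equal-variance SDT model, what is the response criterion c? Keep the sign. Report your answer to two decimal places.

c = 0.34

H = 46/60 = 0.7667
FA = 4/50 = 0.0800
z(H) = z(0.7667) = 0.7280
z(FA) = z(0.0800) = -1.4051
c = −½·[z(H) + z(FA)] = −0.5 × (0.7280 + (-1.4051)) = 0.33855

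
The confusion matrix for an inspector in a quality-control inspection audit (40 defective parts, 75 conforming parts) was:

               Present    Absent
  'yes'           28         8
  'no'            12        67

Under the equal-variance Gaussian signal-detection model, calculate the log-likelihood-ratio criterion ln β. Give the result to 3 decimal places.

H = 28/40 = 0.7000
FA = 8/75 = 0.1067
z(0.7000) = 0.5244, z(0.1067) = -1.2443
ln β = −½·[z(H)² − z(FA)²] = −0.5 × (0.2750 − 1.5483) = 0.63665

ln β = 0.637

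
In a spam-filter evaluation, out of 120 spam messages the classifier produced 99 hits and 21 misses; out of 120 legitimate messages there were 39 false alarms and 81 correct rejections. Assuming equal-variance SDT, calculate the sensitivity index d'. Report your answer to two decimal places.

H = 99/120 = 0.8250
FA = 39/120 = 0.3250
Φ⁻¹(H) = 0.935
Φ⁻¹(FA) = -0.454
d' = z(H) − z(FA) = 0.935 − (-0.454) = 1.389

d' = 1.39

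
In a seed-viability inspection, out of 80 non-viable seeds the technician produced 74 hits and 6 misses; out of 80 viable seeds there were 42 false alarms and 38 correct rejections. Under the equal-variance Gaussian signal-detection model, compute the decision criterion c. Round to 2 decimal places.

H = 74/80 = 0.9250
FA = 42/80 = 0.5250
Φ⁻¹(0.9250) = 1.4395, Φ⁻¹(0.5250) = 0.0627
c = −½·[z(H) + z(FA)] = −0.5 × (1.4395 + 0.0627) = -0.7511
c < 0: the technician has a liberal response bias.

c = -0.75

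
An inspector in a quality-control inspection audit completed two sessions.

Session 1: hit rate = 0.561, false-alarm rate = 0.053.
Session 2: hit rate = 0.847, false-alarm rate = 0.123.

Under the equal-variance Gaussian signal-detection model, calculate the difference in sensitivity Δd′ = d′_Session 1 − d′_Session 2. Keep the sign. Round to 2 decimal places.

Session 1: z(0.561) = 0.154, z(0.053) = -1.616, d' = 1.770
Session 2: z(0.847) = 1.024, z(0.123) = -1.160, d' = 2.184
Δd' = d'_Session 1 − d'_Session 2 = 1.770 − 2.184 = -0.414
Session 2 has the higher sensitivity.

Δd′ = -0.41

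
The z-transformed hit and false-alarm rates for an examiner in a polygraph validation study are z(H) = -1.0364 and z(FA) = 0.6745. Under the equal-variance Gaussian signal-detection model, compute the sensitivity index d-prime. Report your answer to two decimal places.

d-prime = -1.71

d' = z(H) − z(FA) = -1.0364 − 0.6745 = -1.7109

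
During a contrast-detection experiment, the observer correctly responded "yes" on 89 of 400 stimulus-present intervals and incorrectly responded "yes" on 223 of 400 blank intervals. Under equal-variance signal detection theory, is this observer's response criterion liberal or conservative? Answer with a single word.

z(H) = -0.764, z(FA) = 0.145
c = −½·(z(H) + z(FA)) = 0.3095
c > 0 → conservative criterion (biased toward responding “no”).

conservative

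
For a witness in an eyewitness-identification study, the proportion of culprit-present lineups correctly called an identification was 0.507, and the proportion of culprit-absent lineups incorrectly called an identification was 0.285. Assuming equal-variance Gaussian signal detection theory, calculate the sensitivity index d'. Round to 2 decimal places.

d' = 0.59

z(0.507) = 0.0175, z(0.285) = -0.5681
d' = z(H) − z(FA) = 0.0175 − (-0.5681) = 0.5856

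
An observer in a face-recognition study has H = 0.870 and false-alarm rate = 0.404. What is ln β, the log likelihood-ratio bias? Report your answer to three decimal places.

ln β = -0.605

z(H) = z(0.870) = 1.1264
z(FA) = z(0.404) = -0.2430
ln β = −½·[z(H)² − z(FA)²] = −0.5 × (1.2688 − 0.0590) = -0.6049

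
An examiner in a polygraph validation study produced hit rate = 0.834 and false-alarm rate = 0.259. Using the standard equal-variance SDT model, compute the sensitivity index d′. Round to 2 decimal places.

Φ⁻¹(0.834) = 0.9701, Φ⁻¹(0.259) = -0.6464
d' = z(H) − z(FA) = 0.9701 − (-0.6464) = 1.6165

d′ = 1.62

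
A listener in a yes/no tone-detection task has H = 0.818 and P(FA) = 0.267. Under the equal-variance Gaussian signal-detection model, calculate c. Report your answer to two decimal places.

Φ⁻¹(0.818) = 0.9078, Φ⁻¹(0.267) = -0.6219
c = −½·[z(H) + z(FA)] = −0.5 × (0.9078 + (-0.6219)) = -0.14295

c = -0.14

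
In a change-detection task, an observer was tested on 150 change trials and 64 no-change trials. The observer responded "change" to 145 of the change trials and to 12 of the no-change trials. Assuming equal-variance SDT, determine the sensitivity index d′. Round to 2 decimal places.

d′ = 2.72

H = 145/150 = 0.9667
FA = 12/64 = 0.1875
Φ⁻¹(H) = 1.8344
Φ⁻¹(FA) = -0.8871
d' = z(H) − z(FA) = 1.8344 − (-0.8871) = 2.7215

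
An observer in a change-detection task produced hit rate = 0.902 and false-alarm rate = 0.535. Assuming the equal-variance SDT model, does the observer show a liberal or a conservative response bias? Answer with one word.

z(H) = 1.293, z(FA) = 0.088
c = −½·(z(H) + z(FA)) = -0.6905
c < 0 → liberal criterion (biased toward responding “yes”).

liberal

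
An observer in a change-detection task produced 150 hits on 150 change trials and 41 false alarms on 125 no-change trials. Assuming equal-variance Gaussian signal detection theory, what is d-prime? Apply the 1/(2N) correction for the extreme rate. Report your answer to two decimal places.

d-prime = 3.16

The hit rate is 150/150 = 1, so apply the 1/(2N) correction: H → 1 − 1/(2·150) = 0.99667.
z(H) = z(0.99667) = 2.713
z(FA) = z(0.32800) = -0.445
d' = 2.713 − (-0.445) = 3.158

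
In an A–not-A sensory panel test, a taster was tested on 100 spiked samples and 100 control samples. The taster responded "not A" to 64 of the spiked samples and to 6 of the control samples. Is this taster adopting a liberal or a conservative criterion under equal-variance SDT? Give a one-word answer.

conservative

z(H) = 0.358, z(FA) = -1.555
c = −½·(z(H) + z(FA)) = 0.5985
c > 0 → conservative criterion (biased toward responding “no”).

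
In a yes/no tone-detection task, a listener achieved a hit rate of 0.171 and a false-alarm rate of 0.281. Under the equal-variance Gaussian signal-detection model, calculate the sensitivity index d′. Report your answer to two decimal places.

Φ⁻¹(0.171) = -0.9502, Φ⁻¹(0.281) = -0.5799
d' = z(H) − z(FA) = -0.9502 − (-0.5799) = -0.3703

d′ = -0.37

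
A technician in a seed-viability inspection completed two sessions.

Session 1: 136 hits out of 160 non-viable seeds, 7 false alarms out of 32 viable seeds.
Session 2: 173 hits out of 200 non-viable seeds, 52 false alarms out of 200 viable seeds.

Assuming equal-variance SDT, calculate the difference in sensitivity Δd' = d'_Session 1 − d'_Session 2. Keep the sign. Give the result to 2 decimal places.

Δd' = 0.07

Session 1: z(0.8500) = 1.036, z(0.2188) = -0.776, d' = 1.812
Session 2: z(0.8650) = 1.103, z(0.2600) = -0.643, d' = 1.746
Δd' = d'_Session 1 − d'_Session 2 = 1.812 − 1.746 = 0.066
Session 1 has the higher sensitivity.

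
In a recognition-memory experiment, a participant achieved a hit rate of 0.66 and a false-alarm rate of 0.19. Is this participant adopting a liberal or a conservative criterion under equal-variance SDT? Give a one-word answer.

conservative

z(H) = 0.412, z(FA) = -0.878
c = −½·(z(H) + z(FA)) = 0.233
c > 0 → conservative criterion (biased toward responding “no”).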